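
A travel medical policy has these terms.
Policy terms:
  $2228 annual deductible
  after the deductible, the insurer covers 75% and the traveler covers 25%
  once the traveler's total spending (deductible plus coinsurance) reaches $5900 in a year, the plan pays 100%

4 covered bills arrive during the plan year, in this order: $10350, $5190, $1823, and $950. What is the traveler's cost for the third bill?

Claim 1 — $10350: $2228 to deductible, leaving $8122; traveler's 25% is $2030.50. Cost to traveler: $4258.50. OOP to date $4258.50.
Claim 2 — $5190: 25% coinsurance on $5190 = $1297.50. Cost to traveler: $1297.50. OOP to date $5556.
Claim 3 — $1823: deductible met; 25% of $1823 = $455.75. OOP would hit $6011.75 > $5900, so the cap limits the traveler to $5900 − $5556 = $344.

$344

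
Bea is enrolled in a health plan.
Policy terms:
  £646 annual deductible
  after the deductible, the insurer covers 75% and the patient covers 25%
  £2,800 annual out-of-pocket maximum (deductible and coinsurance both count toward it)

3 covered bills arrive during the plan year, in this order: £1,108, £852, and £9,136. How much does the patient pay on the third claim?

Claim 1 — £1,108: £646 to deductible, leaving £462; 25% of £462 = £115.50. Patient pays £761.50; OOP now £761.50.
Claim 2 — £852: 25% coinsurance on £852 = £213. Patient owes £213 (running OOP £974.50).
Claim 3 — £9,136: 25% coinsurance on £9,136 = £2,284. Adding that to £974.50 gives £3,258.50, past the £2,800 cap; patient pays only £2,800 − £974.50 = £1,825.50.

£1,825.50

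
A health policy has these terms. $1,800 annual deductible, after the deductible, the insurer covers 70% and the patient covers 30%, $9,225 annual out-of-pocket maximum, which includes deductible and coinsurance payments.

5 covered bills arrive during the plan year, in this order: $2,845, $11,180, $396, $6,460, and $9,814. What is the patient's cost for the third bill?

$118.80

Bill 1, $2,845: $1,800 to deductible, leaving $1,045; coinsurance $1,045 × 30% = $313.50. Patient owes $2,113.50 (running OOP $2,113.50).
Bill 2, $11,180: deductible already satisfied, so patient's share is 30% × $11,180 = $3,354. Patient pays $3,354; OOP now $5,467.50.
Bill 3, $396: deductible already satisfied, so patient's share is 30% × $396 = $118.80. Cost to patient: $118.80. OOP to date $5,586.30.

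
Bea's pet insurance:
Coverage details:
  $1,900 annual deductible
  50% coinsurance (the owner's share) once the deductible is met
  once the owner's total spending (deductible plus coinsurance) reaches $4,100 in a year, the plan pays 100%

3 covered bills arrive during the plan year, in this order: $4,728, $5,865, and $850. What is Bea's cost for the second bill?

Bill 1, $4,728: deductible takes $1,900, $2,828 remains; 50% of $2,828 = $1,414. Owner pays $3,314; OOP now $3,314.
Bill 2, $5,865: deductible met; 50% of $5,865 = $2,932.50. That would push OOP to $6,246.50, over the $4,100 cap, so owner pays $4,100 − $3,314 = $786.

$786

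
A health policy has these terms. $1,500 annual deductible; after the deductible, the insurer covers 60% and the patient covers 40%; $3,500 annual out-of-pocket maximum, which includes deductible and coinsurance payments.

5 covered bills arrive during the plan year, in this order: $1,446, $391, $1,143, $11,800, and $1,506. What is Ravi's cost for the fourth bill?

Bill 1, $1,446: entire amount goes to the deductible. Cost to patient: $1,446. OOP to date $1,446.
Bill 2, $391: deductible takes $54, $337 remains; coinsurance $337 × 40% = $134.80. Cost to patient: $188.80. OOP to date $1,634.80.
Bill 3, $1,143: 40% coinsurance on $1,143 = $457.20. Cost to patient: $457.20. OOP to date $2,092.
Bill 4, $11,800: deductible already satisfied, so patient's share is 40% × $11,800 = $4,720. Adding that to $2,092 gives $6,812, past the $3,500 cap; patient pays only $3,500 − $2,092 = $1,408.

$1,408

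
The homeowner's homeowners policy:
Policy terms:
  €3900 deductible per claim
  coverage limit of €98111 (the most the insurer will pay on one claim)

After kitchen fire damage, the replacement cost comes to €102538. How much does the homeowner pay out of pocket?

Less the €3900 deductible: €102538 − €3900 = €98638.
€98638 exceeds the €98111 limit, so the insurer pays the limit: €98111.
The homeowner bears the rest of the original loss: €102538 − €98111 = €4427.

€4427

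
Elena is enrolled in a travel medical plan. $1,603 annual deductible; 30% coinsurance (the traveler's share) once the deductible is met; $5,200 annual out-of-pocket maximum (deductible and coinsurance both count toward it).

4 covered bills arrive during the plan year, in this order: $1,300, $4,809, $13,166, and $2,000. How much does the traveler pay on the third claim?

$2,245.20

Claim 1 — $1,300: all of it applies to the deductible. Traveler pays $1,300; OOP now $1,300.
Claim 2 — $4,809: deductible takes $303, $4,506 remains; traveler's 30% is $1,351.80. Traveler owes $1,654.80 (running OOP $2,954.80).
Claim 3 — $13,166: deductible already satisfied, so traveler's share is 30% × $13,166 = $3,949.80. Adding that to $2,954.80 gives $6,904.60, past the $5,200 cap; traveler pays only $5,200 − $2,954.80 = $2,245.20.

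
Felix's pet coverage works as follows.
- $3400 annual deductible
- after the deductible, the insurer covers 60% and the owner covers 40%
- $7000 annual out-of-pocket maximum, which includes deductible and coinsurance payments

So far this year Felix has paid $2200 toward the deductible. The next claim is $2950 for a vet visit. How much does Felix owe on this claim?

$1900

Remaining deductible: $3400 − $2200 = $1200.
After the $1200 deductible portion, $2950 − $1200 = $1750 is subject to coinsurance.
Coinsurance: $1750 × 40% = $700.
That puts the owner's cost at $1200 + $700 = $1900 before any cap.
Cumulative spending $2200 + $1900 = $4100 stays under the $7000 maximum.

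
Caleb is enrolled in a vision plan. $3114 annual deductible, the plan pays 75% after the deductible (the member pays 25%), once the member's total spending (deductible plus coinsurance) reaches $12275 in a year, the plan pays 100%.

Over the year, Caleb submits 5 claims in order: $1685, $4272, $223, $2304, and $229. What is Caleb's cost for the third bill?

$55.75

Claim 1 ($1685): entire amount goes to the deductible. Cost to member: $1685. OOP to date $1685.
Claim 2 ($4272): $1429 finishes the deductible; $2843 goes to coinsurance; coinsurance $2843 × 25% = $710.75. Member owes $2139.75 (running OOP $3824.75).
Claim 3 ($223): deductible met; 25% of $223 = $55.75. Member pays $55.75; OOP now $3880.50.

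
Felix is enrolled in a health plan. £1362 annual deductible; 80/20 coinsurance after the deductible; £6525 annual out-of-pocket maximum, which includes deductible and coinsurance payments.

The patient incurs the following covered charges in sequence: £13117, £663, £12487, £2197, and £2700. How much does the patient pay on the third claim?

£2497.40

Bill 1, £13117: £1362 to deductible, leaving £11755; patient's 20% is £2351. Cost to patient: £3713. OOP to date £3713.
Bill 2, £663: 20% coinsurance on £663 = £132.60. Cost to patient: £132.60. OOP to date £3845.60.
Bill 3, £12487: deductible met; 20% of £12487 = £2497.40. Patient pays £2497.40; OOP now £6343.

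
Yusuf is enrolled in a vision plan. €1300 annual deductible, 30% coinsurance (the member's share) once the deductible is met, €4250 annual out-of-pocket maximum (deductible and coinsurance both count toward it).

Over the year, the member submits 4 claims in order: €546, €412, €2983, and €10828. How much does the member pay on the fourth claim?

#1 (€546): entire amount goes to the deductible. Member pays €546; OOP now €546.
#2 (€412): entire amount goes to the deductible. Cost to member: €412. OOP to date €958.
#3 (€2983): deductible takes €342, €2641 remains; coinsurance €2641 × 30% = €792.30. Member owes €1134.30 (running OOP €2092.30).
#4 (€10828): 30% coinsurance on €10828 = €3248.40. Adding that to €2092.30 gives €5340.70, past the €4250 cap; member pays only €4250 − €2092.30 = €2157.70.

€2157.70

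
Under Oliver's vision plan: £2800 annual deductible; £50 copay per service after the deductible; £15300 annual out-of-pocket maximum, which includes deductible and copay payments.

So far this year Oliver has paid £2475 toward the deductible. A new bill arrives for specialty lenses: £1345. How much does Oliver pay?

£2475 of the £2800 deductible is already met, leaving £325.
The remaining £1020 (= £1345 − £325) moves to the copay.
Copay on this service: £50.
So the member owes £325 + £50 = £375 before any cap.
Cumulative spending £2475 + £375 = £2850 stays under the £15300 maximum.

£375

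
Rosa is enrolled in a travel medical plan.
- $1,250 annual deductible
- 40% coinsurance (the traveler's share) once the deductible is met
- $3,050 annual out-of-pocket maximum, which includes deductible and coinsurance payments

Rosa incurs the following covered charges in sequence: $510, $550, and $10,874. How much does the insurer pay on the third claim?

$8,884

Claim 1 — $510: fully absorbed by the deductible. Traveler owes $510 (running OOP $510). Plan pays $510 − $510 = $0.
Claim 2 — $550: all of it applies to the deductible. Traveler pays $550; OOP now $1,060. Plan pays $550 − $550 = $0.
Claim 3 — $10,874: $190 finishes the deductible; $10,684 goes to coinsurance; coinsurance $10,684 × 40% = $4,273.60. Together that's $190 + $4,273.60 = $4,463.60. That would push OOP to $5,523.60, over the $3,050 cap, so traveler pays $3,050 − $1,060 = $1,990. Plan pays $10,874 − $1,990 = $8,884.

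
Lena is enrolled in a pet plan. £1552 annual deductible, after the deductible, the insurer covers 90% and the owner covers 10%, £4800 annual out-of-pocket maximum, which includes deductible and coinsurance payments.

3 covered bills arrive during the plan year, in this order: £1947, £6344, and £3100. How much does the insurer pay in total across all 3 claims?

Claim 1 (£1947): £1552 to deductible, leaving £395; coinsurance £395 × 10% = £39.50. Cost to owner: £1591.50. OOP to date £1591.50. Plan pays £1947 − £1591.50 = £355.50.
Claim 2 (£6344): deductible already satisfied, so owner's share is 10% × £6344 = £634.40. Cost to owner: £634.40. OOP to date £2225.90. Insurer: £6344 − £634.40 = £5709.60.
Claim 3 (£3100): 10% coinsurance on £3100 = £310. Cost to owner: £310. OOP to date £2535.90. Plan pays £3100 − £310 = £2790.
Insurer total = bills − owner's total = £11391 − £2535.90 = £8855.10.

£8855.10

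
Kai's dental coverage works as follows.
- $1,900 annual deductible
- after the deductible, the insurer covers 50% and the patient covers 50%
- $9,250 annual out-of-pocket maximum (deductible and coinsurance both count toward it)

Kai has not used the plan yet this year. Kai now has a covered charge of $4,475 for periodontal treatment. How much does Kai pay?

Deductible not yet touched, so the first $1,900 of the bill goes to the deductible.
The remaining $2,575 (= $4,475 − $1,900) moves to coinsurance.
Coinsurance: $2,575 × 50% = $1,287.50.
That puts the patient's cost at $1,900 + $1,287.50 = $3,187.50 before any cap.
Total out-of-pocket so far would be $0 + $3,187.50 = $3,187.50, below the $9,250 cap — no reduction.

$3,187.50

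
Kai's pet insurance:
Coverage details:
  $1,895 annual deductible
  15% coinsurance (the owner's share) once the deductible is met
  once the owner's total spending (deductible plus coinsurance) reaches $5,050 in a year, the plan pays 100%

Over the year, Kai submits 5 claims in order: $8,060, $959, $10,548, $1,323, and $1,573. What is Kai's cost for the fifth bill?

$235.95

#1 ($8,060): deductible takes $1,895, $6,165 remains; 15% of $6,165 = $924.75. Owner owes $2,819.75 (running OOP $2,819.75).
#2 ($959): deductible met; 15% of $959 = $143.85. Owner owes $143.85 (running OOP $2,963.60).
#3 ($10,548): deductible met; 15% of $10,548 = $1,582.20. Owner pays $1,582.20; OOP now $4,545.80.
#4 ($1,323): deductible already satisfied, so owner's share is 15% × $1,323 = $198.45. Owner pays $198.45; OOP now $4,744.25.
#5 ($1,573): deductible already satisfied, so owner's share is 15% × $1,573 = $235.95. Owner pays $235.95; OOP now $4,980.20.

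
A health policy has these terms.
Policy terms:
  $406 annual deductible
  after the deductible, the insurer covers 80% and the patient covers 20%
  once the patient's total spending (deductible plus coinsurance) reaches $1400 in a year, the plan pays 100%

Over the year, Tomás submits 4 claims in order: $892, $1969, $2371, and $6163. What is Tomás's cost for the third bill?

$474.20

#1 ($892): deductible takes $406, $486 remains; patient's 20% is $97.20. Patient owes $503.20 (running OOP $503.20).
#2 ($1969): deductible already satisfied, so patient's share is 20% × $1969 = $393.80. Patient owes $393.80 (running OOP $897).
#3 ($2371): deductible already satisfied, so patient's share is 20% × $2371 = $474.20. Cost to patient: $474.20. OOP to date $1371.20.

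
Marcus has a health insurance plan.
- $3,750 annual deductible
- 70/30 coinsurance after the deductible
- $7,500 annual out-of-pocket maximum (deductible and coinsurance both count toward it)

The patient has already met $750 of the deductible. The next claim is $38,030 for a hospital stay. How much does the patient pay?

$6,750

Deductible still to meet: $3,750 − $750 = $3,000.
After the $3,000 deductible portion, $38,030 − $3,000 = $35,030 is subject to coinsurance.
Coinsurance: $35,030 × 30% = $10,509.
That puts the patient's cost at $3,000 + $10,509 = $13,509 before any cap.
Year-to-date out-of-pocket would reach $750 + $13,509 = $14,259, above the $7,500 maximum, so the patient pays only $7,500 − $750 = $6,750.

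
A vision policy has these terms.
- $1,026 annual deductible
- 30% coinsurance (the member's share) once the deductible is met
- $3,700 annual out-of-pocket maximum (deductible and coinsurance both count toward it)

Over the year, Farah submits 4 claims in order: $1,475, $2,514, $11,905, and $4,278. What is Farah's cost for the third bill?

$1,785.10

#1 ($1,475): $1,026 to deductible, leaving $449; 30% of $449 = $134.70. Member pays $1,160.70; OOP now $1,160.70.
#2 ($2,514): deductible met; 30% of $2,514 = $754.20. Cost to member: $754.20. OOP to date $1,914.90.
#3 ($11,905): 30% coinsurance on $11,905 = $3,571.50. Adding that to $1,914.90 gives $5,486.40, past the $3,700 cap; member pays only $3,700 − $1,914.90 = $1,785.10.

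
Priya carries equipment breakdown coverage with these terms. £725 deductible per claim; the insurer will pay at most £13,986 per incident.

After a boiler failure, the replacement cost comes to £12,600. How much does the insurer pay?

Less the £725 deductible: £12,600 − £725 = £11,875.
£11,875 ≤ £13,986, so the limit doesn't bind; insurer pays £11,875.

£11,875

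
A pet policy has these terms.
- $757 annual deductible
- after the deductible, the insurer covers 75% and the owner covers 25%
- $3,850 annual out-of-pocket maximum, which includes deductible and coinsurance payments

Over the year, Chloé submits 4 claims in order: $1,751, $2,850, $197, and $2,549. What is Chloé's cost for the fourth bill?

$637.25

#1 ($1,751): deductible takes $757, $994 remains; coinsurance $994 × 25% = $248.50. Owner owes $1,005.50 (running OOP $1,005.50).
#2 ($2,850): deductible met; 25% of $2,850 = $712.50. Owner pays $712.50; OOP now $1,718.
#3 ($197): 25% coinsurance on $197 = $49.25. Owner pays $49.25; OOP now $1,767.25.
#4 ($2,549): deductible already satisfied, so owner's share is 25% × $2,549 = $637.25. Cost to owner: $637.25. OOP to date $2,404.50.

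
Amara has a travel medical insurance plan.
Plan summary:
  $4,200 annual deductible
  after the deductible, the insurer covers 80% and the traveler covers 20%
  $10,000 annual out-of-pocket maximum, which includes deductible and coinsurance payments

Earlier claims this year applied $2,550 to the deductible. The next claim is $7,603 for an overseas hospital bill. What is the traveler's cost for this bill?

$2,840.60

Deductible still to meet: $4,200 − $2,550 = $1,650.
That leaves $7,603 − $1,650 = $5,953 for coinsurance.
20% of $5,953 = $1,190.60 falls to the traveler.
Traveler responsibility before any cap: $1,650 + $1,190.60 = $2,840.60.
Total out-of-pocket so far would be $2,550 + $2,840.60 = $5,390.60, below the $10,000 cap — no reduction.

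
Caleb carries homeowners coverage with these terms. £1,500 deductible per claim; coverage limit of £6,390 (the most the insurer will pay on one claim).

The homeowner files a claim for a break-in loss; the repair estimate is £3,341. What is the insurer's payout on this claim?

Less the £1,500 deductible: £3,341 − £1,500 = £1,841.
£1,841 is within the £6,390 limit, so the insurer pays £1,841.

£1,841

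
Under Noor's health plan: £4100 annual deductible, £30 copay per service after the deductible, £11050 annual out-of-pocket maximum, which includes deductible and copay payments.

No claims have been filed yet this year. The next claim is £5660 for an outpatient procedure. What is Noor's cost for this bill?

The full £4100 deductible is still open; £4100 of this bill applies to it.
That leaves £5660 − £4100 = £1560 for the copay.
Copay on this service: £30.
That puts the patient's cost at £4100 + £30 = £4130 before any cap.
Cumulative spending £0 + £4130 = £4130 stays under the £11050 maximum.

£4130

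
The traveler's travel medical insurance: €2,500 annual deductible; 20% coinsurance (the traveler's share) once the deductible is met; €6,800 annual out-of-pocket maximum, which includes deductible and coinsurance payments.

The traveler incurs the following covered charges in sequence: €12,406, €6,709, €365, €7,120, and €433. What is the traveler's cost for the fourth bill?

Claim 1 — €12,406: deductible takes €2,500, €9,906 remains; traveler's 20% is €1,981.20. Cost to traveler: €4,481.20. OOP to date €4,481.20.
Claim 2 — €6,709: deductible met; 20% of €6,709 = €1,341.80. Traveler pays €1,341.80; OOP now €5,823.
Claim 3 — €365: deductible met; 20% of €365 = €73. Traveler owes €73 (running OOP €5,896).
Claim 4 — €7,120: deductible met; 20% of €7,120 = €1,424. Adding that to €5,896 gives €7,320, past the €6,800 cap; traveler pays only €6,800 − €5,896 = €904.

€904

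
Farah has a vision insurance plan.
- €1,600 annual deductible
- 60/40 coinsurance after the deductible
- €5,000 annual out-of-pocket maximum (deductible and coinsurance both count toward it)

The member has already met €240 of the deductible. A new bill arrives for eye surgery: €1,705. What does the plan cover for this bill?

€207

Deductible still to meet: €1,600 − €240 = €1,360.
After the €1,360 deductible portion, €1,705 − €1,360 = €345 is subject to coinsurance.
40% of €345 = €138 falls to the member.
That puts the member's cost at €1,360 + €138 = €1,498 before any cap.
Cumulative spending €240 + €1,498 = €1,738 stays under the €5,000 maximum.
The plan picks up €1,705 − €1,498 = €207.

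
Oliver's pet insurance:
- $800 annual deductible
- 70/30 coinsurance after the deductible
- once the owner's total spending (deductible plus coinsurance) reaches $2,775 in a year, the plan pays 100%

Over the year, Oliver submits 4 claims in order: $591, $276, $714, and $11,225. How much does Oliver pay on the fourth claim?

Bill 1, $591: all of it applies to the deductible. Owner owes $591 (running OOP $591).
Bill 2, $276: $209 finishes the deductible; $67 goes to coinsurance; 30% of $67 = $20.10. Owner pays $229.10; OOP now $820.10.
Bill 3, $714: 30% coinsurance on $714 = $214.20. Owner pays $214.20; OOP now $1,034.30.
Bill 4, $11,225: deductible already satisfied, so owner's share is 30% × $11,225 = $3,367.50. Adding that to $1,034.30 gives $4,401.80, past the $2,775 cap; owner pays only $2,775 − $1,034.30 = $1,740.70.

$1,740.70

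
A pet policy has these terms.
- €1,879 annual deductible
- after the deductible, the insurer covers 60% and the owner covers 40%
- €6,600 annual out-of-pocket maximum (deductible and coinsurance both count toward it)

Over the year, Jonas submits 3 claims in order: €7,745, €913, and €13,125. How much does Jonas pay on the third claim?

€2,009.40

Bill 1, €7,745: €1,879 to deductible, leaving €5,866; 40% of €5,866 = €2,346.40. Owner owes €4,225.40 (running OOP €4,225.40).
Bill 2, €913: deductible met; 40% of €913 = €365.20. Cost to owner: €365.20. OOP to date €4,590.60.
Bill 3, €13,125: 40% coinsurance on €13,125 = €5,250. Adding that to €4,590.60 gives €9,840.60, past the €6,600 cap; owner pays only €6,600 − €4,590.60 = €2,009.40.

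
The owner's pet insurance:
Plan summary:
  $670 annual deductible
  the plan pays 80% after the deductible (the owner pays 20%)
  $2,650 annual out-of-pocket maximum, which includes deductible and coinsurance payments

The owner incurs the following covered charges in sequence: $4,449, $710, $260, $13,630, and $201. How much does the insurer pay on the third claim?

Claim 1 ($4,449): deductible takes $670, $3,779 remains; 20% of $3,779 = $755.80. Cost to owner: $1,425.80. OOP to date $1,425.80. Insurer: $4,449 − $1,425.80 = $3,023.20.
Claim 2 ($710): deductible already satisfied, so owner's share is 20% × $710 = $142. Cost to owner: $142. OOP to date $1,567.80. Plan pays $710 − $142 = $568.
Claim 3 ($260): deductible met; 20% of $260 = $52. Cost to owner: $52. OOP to date $1,619.80. Insurer: $260 − $52 = $208.

$208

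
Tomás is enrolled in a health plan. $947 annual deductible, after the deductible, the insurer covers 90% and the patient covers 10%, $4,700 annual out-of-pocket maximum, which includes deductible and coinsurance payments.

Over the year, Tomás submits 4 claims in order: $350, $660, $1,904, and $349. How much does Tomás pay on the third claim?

Claim 1 ($350): all of it applies to the deductible. Patient owes $350 (running OOP $350).
Claim 2 ($660): $597 to deductible, leaving $63; coinsurance $63 × 10% = $6.30. Patient pays $603.30; OOP now $953.30.
Claim 3 ($1,904): 10% coinsurance on $1,904 = $190.40. Patient pays $190.40; OOP now $1,143.70.

$190.40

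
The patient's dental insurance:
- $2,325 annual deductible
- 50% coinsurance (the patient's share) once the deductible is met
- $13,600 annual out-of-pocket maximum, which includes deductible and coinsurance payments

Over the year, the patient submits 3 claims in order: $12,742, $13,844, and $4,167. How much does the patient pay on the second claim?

$6,066.50

#1 ($12,742): $2,325 finishes the deductible; $10,417 goes to coinsurance; coinsurance $10,417 × 50% = $5,208.50. Patient pays $7,533.50; OOP now $7,533.50.
#2 ($13,844): deductible already satisfied, so patient's share is 50% × $13,844 = $6,922. That would push OOP to $14,455.50, over the $13,600 cap, so patient pays $13,600 − $7,533.50 = $6,066.50.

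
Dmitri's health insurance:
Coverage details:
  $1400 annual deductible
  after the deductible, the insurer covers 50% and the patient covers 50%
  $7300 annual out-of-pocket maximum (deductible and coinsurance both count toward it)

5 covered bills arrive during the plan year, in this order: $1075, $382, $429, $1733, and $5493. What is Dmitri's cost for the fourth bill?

Bill 1, $1075: fully absorbed by the deductible. Patient pays $1075; OOP now $1075.
Bill 2, $382: deductible takes $325, $57 remains; 50% of $57 = $28.50. Cost to patient: $353.50. OOP to date $1428.50.
Bill 3, $429: 50% coinsurance on $429 = $214.50. Patient pays $214.50; OOP now $1643.
Bill 4, $1733: 50% coinsurance on $1733 = $866.50. Patient pays $866.50; OOP now $2509.50.

$866.50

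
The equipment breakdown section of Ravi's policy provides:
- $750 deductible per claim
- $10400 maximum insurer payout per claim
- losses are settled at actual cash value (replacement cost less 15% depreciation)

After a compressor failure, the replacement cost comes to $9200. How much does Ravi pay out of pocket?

$2130

Depreciate 15%: the covered value is $9200 × 0.85 = $7820.
Subtract the deductible: $7820 − $750 = $7070.
$7070 ≤ $10400, so the limit doesn't bind; insurer pays $7070.
Business owner's share is the uncovered remainder: $9200 − $7070 = $2130.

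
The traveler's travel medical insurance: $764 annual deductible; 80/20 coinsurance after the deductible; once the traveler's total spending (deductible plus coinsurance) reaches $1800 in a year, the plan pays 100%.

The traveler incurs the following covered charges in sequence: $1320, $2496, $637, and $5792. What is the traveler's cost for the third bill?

Claim 1 — $1320: deductible takes $764, $556 remains; coinsurance $556 × 20% = $111.20. Cost to traveler: $875.20. OOP to date $875.20.
Claim 2 — $2496: deductible met; 20% of $2496 = $499.20. Cost to traveler: $499.20. OOP to date $1374.40.
Claim 3 — $637: deductible already satisfied, so traveler's share is 20% × $637 = $127.40. Traveler pays $127.40; OOP now $1501.80.

$127.40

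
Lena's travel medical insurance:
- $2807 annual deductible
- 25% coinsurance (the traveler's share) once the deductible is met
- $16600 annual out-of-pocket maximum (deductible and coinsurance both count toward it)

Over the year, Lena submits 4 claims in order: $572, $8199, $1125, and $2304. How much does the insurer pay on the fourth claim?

$1728

Claim 1 — $572: all of it applies to the deductible. Cost to traveler: $572. OOP to date $572. Insurer: $572 − $572 = $0.
Claim 2 — $8199: $2235 finishes the deductible; $5964 goes to coinsurance; 25% of $5964 = $1491. Traveler pays $3726; OOP now $4298. Plan pays $8199 − $3726 = $4473.
Claim 3 — $1125: deductible met; 25% of $1125 = $281.25. Traveler pays $281.25; OOP now $4579.25. Plan pays $1125 − $281.25 = $843.75.
Claim 4 — $2304: deductible already satisfied, so traveler's share is 25% × $2304 = $576. Traveler owes $576 (running OOP $5155.25). Insurer: $2304 − $576 = $1728.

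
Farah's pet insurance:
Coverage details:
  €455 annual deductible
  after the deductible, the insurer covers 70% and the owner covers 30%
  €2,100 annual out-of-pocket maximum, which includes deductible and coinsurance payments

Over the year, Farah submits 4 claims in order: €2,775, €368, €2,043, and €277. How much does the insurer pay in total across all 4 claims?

€3,505.60

Claim 1 — €2,775: €455 to deductible, leaving €2,320; coinsurance €2,320 × 30% = €696. Owner pays €1,151; OOP now €1,151. Insurer: €2,775 − €1,151 = €1,624.
Claim 2 — €368: 30% coinsurance on €368 = €110.40. Owner pays €110.40; OOP now €1,261.40. Insurer: €368 − €110.40 = €257.60.
Claim 3 — €2,043: 30% coinsurance on €2,043 = €612.90. Owner owes €612.90 (running OOP €1,874.30). Insurer: €2,043 − €612.90 = €1,430.10.
Claim 4 — €277: deductible met; 30% of €277 = €83.10. Cost to owner: €83.10. OOP to date €1,957.40. Plan pays €277 − €83.10 = €193.90.
Insurer total: €1,624 + €257.60 + €1,430.10 + €193.90 = €3,505.60.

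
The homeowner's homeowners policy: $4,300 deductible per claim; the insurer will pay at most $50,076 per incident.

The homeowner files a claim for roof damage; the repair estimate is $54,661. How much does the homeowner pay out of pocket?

Subtract the deductible: $54,661 − $4,300 = $50,361.
$50,361 exceeds the $50,076 limit, so the insurer pays the limit: $50,076.
The homeowner bears the rest of the original loss: $54,661 − $50,076 = $4,585.

$4,585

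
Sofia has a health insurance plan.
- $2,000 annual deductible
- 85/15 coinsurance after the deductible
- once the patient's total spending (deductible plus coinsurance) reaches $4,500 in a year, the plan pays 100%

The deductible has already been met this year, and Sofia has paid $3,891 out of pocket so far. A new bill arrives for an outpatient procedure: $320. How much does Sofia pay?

$48

With the deductible met, the entire $320 is subject to coinsurance.
Patient's 15% share of $320 is $48.
Year-to-date out-of-pocket becomes $3,891 + $48 = $3,939, still under the $4,500 maximum, so no cap applies.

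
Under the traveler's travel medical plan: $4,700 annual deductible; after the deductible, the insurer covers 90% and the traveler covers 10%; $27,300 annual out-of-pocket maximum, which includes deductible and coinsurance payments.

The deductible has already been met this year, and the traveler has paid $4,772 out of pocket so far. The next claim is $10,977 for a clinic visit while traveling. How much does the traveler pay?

With the deductible met, the entire $10,977 is subject to coinsurance.
10% of $10,977 = $1,097.70 falls to the traveler.
Cumulative spending $4,772 + $1,097.70 = $5,869.70 stays under the $27,300 maximum.

$1,097.70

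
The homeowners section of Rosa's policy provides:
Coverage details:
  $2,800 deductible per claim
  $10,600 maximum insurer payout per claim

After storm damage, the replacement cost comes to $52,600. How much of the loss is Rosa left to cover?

After the deductible, $52,600 − $2,800 = $49,800 remains.
$49,800 exceeds the $10,600 limit, so the insurer pays the limit: $10,600.
The homeowner bears the rest of the original loss: $52,600 − $10,600 = $42,000.

$42,000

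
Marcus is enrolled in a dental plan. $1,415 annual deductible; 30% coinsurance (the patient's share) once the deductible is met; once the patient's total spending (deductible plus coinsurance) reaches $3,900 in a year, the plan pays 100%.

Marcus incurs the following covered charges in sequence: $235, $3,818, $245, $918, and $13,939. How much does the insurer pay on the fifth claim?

Claim 1 — $235: all of it applies to the deductible. Patient owes $235 (running OOP $235). Insurer: $235 − $235 = $0.
Claim 2 — $3,818: $1,180 finishes the deductible; $2,638 goes to coinsurance; 30% of $2,638 = $791.40. Cost to patient: $1,971.40. OOP to date $2,206.40. Plan pays $3,818 − $1,971.40 = $1,846.60.
Claim 3 — $245: 30% coinsurance on $245 = $73.50. Patient owes $73.50 (running OOP $2,279.90). Plan pays $245 − $73.50 = $171.50.
Claim 4 — $918: 30% coinsurance on $918 = $275.40. Cost to patient: $275.40. OOP to date $2,555.30. Plan pays $918 − $275.40 = $642.60.
Claim 5 — $13,939: deductible already satisfied, so patient's share is 30% × $13,939 = $4,181.70. OOP would hit $6,737 > $3,900, so the cap limits the patient to $3,900 − $2,555.30 = $1,344.70. Insurer: $13,939 − $1,344.70 = $12,594.30.

$12,594.30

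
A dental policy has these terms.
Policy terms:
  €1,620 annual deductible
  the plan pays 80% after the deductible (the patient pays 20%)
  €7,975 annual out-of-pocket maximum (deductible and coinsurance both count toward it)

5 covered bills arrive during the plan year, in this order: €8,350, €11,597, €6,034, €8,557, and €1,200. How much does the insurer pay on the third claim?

Bill 1, €8,350: deductible takes €1,620, €6,730 remains; 20% of €6,730 = €1,346. Patient owes €2,966 (running OOP €2,966). Plan pays €8,350 − €2,966 = €5,384.
Bill 2, €11,597: deductible met; 20% of €11,597 = €2,319.40. Patient owes €2,319.40 (running OOP €5,285.40). Insurer: €11,597 − €2,319.40 = €9,277.60.
Bill 3, €6,034: 20% coinsurance on €6,034 = €1,206.80. Cost to patient: €1,206.80. OOP to date €6,492.20. Plan pays €6,034 − €1,206.80 = €4,827.20.

€4,827.20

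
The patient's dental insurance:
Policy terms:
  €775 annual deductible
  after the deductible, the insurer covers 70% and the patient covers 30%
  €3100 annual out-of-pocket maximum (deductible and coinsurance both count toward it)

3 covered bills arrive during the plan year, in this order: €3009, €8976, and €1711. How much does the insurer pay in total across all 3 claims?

€10596

Claim 1 (€3009): deductible takes €775, €2234 remains; 30% of €2234 = €670.20. Patient owes €1445.20 (running OOP €1445.20). Insurer: €3009 − €1445.20 = €1563.80.
Claim 2 (€8976): deductible already satisfied, so patient's share is 30% × €8976 = €2692.80. OOP would hit €4138 > €3100, so the cap limits the patient to €3100 − €1445.20 = €1654.80. Plan pays €8976 − €1654.80 = €7321.20.
Claim 3 (€1711): deductible met; 30% of €1711 = €513.30. OOP would hit €3613.30 > €3100, so the cap limits the patient to €3100 − €3100 = €0. Plan pays €1711 − €0 = €1711.
Insurer total = bills − patient's total = €13696 − €3100 = €10596.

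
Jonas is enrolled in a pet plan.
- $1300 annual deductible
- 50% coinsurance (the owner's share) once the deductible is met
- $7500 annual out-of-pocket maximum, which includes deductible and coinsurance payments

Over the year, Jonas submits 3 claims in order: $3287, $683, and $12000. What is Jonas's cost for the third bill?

$4865

Claim 1 — $3287: $1300 to deductible, leaving $1987; 50% of $1987 = $993.50. Cost to owner: $2293.50. OOP to date $2293.50.
Claim 2 — $683: deductible met; 50% of $683 = $341.50. Owner pays $341.50; OOP now $2635.
Claim 3 — $12000: deductible already satisfied, so owner's share is 50% × $12000 = $6000. Adding that to $2635 gives $8635, past the $7500 cap; owner pays only $7500 − $2635 = $4865.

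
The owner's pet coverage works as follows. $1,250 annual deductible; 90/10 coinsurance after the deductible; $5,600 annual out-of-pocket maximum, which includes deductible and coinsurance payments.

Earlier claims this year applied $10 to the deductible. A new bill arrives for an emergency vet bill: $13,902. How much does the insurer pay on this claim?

$11,395.80

Remaining deductible: $1,250 − $10 = $1,240.
That leaves $13,902 − $1,240 = $12,662 for coinsurance.
10% of $12,662 = $1,266.20 falls to the owner.
That puts the owner's cost at $1,240 + $1,266.20 = $2,506.20 before any cap.
Total out-of-pocket so far would be $10 + $2,506.20 = $2,516.20, below the $5,600 cap — no reduction.
The insurer covers the remainder: $13,902 − $2,506.20 = $11,395.80.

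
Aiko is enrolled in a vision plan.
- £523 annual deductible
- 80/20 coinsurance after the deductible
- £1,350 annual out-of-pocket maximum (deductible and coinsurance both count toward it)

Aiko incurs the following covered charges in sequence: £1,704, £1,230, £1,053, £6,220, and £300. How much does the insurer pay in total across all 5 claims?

£9,157

Bill 1, £1,704: deductible takes £523, £1,181 remains; 20% of £1,181 = £236.20. Cost to member: £759.20. OOP to date £759.20. Insurer: £1,704 − £759.20 = £944.80.
Bill 2, £1,230: deductible met; 20% of £1,230 = £246. Member pays £246; OOP now £1,005.20. Plan pays £1,230 − £246 = £984.
Bill 3, £1,053: 20% coinsurance on £1,053 = £210.60. Member owes £210.60 (running OOP £1,215.80). Insurer: £1,053 − £210.60 = £842.40.
Bill 4, £6,220: deductible met; 20% of £6,220 = £1,244. OOP would hit £2,459.80 > £1,350, so the cap limits the member to £1,350 − £1,215.80 = £134.20. Insurer: £6,220 − £134.20 = £6,085.80.
Bill 5, £300: deductible met; 20% of £300 = £60. Adding that to £1,350 gives £1,410, past the £1,350 cap; member pays only £1,350 − £1,350 = £0. Insurer: £300 − £0 = £300.
Insurer total: £944.80 + £984 + £842.40 + £6,085.80 + £300 = £9,157.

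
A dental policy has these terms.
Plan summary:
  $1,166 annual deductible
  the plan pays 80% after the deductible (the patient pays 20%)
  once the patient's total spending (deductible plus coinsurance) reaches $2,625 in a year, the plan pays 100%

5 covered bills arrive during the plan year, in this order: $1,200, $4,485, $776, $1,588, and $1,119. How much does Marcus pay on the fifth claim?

Claim 1 — $1,200: $1,166 to deductible, leaving $34; coinsurance $34 × 20% = $6.80. Cost to patient: $1,172.80. OOP to date $1,172.80.
Claim 2 — $4,485: deductible already satisfied, so patient's share is 20% × $4,485 = $897. Patient pays $897; OOP now $2,069.80.
Claim 3 — $776: deductible already satisfied, so patient's share is 20% × $776 = $155.20. Cost to patient: $155.20. OOP to date $2,225.
Claim 4 — $1,588: 20% coinsurance on $1,588 = $317.60. Cost to patient: $317.60. OOP to date $2,542.60.
Claim 5 — $1,119: 20% coinsurance on $1,119 = $223.80. OOP would hit $2,766.40 > $2,625, so the cap limits the patient to $2,625 − $2,542.60 = $82.40.

$82.40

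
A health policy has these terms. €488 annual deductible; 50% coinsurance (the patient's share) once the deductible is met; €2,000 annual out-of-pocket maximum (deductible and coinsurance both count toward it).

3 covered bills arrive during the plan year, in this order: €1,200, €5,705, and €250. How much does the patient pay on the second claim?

Claim 1 (€1,200): deductible takes €488, €712 remains; 50% of €712 = €356. Patient owes €844 (running OOP €844).
Claim 2 (€5,705): deductible already satisfied, so patient's share is 50% × €5,705 = €2,852.50. OOP would hit €3,696.50 > €2,000, so the cap limits the patient to €2,000 − €844 = €1,156.

€1,156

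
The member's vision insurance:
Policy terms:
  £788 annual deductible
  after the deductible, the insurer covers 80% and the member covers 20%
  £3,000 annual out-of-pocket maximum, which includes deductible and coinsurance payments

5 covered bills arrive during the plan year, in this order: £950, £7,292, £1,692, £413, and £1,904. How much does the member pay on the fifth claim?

£300.20

Claim 1 (£950): £788 finishes the deductible; £162 goes to coinsurance; 20% of £162 = £32.40. Member owes £820.40 (running OOP £820.40).
Claim 2 (£7,292): deductible met; 20% of £7,292 = £1,458.40. Member owes £1,458.40 (running OOP £2,278.80).
Claim 3 (£1,692): deductible met; 20% of £1,692 = £338.40. Member owes £338.40 (running OOP £2,617.20).
Claim 4 (£413): 20% coinsurance on £413 = £82.60. Cost to member: £82.60. OOP to date £2,699.80.
Claim 5 (£1,904): deductible already satisfied, so member's share is 20% × £1,904 = £380.80. OOP would hit £3,080.60 > £3,000, so the cap limits the member to £3,000 − £2,699.80 = £300.20.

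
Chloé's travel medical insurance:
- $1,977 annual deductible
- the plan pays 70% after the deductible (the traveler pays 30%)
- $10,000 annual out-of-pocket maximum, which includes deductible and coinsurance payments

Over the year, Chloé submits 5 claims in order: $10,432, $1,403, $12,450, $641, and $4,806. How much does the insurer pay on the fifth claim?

#1 ($10,432): $1,977 finishes the deductible; $8,455 goes to coinsurance; 30% of $8,455 = $2,536.50. Traveler pays $4,513.50; OOP now $4,513.50. Plan pays $10,432 − $4,513.50 = $5,918.50.
#2 ($1,403): deductible already satisfied, so traveler's share is 30% × $1,403 = $420.90. Traveler owes $420.90 (running OOP $4,934.40). Insurer: $1,403 − $420.90 = $982.10.
#3 ($12,450): 30% coinsurance on $12,450 = $3,735. Traveler owes $3,735 (running OOP $8,669.40). Plan pays $12,450 − $3,735 = $8,715.
#4 ($641): 30% coinsurance on $641 = $192.30. Traveler pays $192.30; OOP now $8,861.70. Plan pays $641 − $192.30 = $448.70.
#5 ($4,806): deductible already satisfied, so traveler's share is 30% × $4,806 = $1,441.80. Adding that to $8,861.70 gives $10,303.50, past the $10,000 cap; traveler pays only $10,000 − $8,861.70 = $1,138.30. Insurer: $4,806 − $1,138.30 = $3,667.70.

$3,667.70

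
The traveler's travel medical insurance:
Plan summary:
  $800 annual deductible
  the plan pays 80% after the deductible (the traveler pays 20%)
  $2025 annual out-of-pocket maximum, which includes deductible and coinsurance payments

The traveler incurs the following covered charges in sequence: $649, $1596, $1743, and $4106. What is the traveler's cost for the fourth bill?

$587.40

#1 ($649): entire amount goes to the deductible. Traveler pays $649; OOP now $649.
#2 ($1596): deductible takes $151, $1445 remains; coinsurance $1445 × 20% = $289. Traveler owes $440 (running OOP $1089).
#3 ($1743): deductible already satisfied, so traveler's share is 20% × $1743 = $348.60. Cost to traveler: $348.60. OOP to date $1437.60.
#4 ($4106): 20% coinsurance on $4106 = $821.20. That would push OOP to $2258.80, over the $2025 cap, so traveler pays $2025 − $1437.60 = $587.40.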